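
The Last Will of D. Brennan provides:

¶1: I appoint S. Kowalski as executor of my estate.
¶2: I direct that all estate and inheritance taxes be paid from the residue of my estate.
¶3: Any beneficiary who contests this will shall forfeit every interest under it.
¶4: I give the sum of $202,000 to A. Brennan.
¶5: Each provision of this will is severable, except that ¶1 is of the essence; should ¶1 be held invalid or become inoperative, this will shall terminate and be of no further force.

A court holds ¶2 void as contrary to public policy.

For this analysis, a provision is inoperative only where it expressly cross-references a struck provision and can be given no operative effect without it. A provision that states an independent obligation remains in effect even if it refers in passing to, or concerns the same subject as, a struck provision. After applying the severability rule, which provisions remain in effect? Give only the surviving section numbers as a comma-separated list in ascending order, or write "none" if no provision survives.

¶2 is struck. No other provision's operative terms depend on ¶2. ¶5 makes ¶1 an essential term, but ¶1 is unaffected, so the severability proviso in ¶5 preserves the remaining provisions. The provisions still in force are ¶1, ¶3, ¶4, and ¶5.

1, 3, 4, 5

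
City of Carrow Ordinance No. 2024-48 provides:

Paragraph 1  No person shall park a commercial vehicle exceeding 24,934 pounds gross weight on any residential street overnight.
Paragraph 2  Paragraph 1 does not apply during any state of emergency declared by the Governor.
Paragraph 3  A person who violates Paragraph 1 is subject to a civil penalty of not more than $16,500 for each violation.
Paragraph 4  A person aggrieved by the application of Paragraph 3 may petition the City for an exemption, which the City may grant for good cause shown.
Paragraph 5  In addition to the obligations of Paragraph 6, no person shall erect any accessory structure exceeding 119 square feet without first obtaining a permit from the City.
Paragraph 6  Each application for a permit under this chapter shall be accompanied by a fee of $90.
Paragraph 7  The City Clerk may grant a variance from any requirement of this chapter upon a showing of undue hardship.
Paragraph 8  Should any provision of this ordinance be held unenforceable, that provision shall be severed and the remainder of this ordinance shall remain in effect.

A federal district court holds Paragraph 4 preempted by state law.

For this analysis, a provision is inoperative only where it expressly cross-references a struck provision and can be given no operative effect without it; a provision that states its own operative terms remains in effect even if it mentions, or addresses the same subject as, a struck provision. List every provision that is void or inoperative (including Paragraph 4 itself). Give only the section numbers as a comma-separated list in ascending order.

4

Paragraph 4 is struck. No other provision's operative terms depend on Paragraph 4. Under the severability clause in Paragraph 8, the remaining provisions continue in force. That leaves Paragraph 1, Paragraph 2, Paragraph 3, Paragraph 5, Paragraph 6, Paragraph 7, and Paragraph 8 in effect.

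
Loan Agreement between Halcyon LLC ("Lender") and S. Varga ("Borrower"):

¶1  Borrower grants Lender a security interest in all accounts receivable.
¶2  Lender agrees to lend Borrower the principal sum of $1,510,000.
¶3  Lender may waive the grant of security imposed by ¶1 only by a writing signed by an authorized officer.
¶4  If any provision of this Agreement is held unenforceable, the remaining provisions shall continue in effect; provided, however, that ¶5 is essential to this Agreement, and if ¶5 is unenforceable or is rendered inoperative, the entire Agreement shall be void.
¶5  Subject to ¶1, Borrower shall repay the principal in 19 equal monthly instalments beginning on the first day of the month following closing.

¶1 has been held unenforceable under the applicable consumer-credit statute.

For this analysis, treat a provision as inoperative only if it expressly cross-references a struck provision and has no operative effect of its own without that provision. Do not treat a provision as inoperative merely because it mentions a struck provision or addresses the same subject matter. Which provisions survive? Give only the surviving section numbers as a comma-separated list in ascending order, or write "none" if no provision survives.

2, 4, 5

¶1 is struck. ¶3 has no operative effect of its own apart from ¶1 and is therefore inoperative. ¶5 mentions ¶1 but its own obligation stands independently of ¶1, so ¶5 is not affected. ¶4 makes ¶5 an essential term, but ¶5 is unaffected, so the severability proviso in ¶4 preserves the remaining provisions. That leaves ¶2, ¶4, and ¶5 in effect.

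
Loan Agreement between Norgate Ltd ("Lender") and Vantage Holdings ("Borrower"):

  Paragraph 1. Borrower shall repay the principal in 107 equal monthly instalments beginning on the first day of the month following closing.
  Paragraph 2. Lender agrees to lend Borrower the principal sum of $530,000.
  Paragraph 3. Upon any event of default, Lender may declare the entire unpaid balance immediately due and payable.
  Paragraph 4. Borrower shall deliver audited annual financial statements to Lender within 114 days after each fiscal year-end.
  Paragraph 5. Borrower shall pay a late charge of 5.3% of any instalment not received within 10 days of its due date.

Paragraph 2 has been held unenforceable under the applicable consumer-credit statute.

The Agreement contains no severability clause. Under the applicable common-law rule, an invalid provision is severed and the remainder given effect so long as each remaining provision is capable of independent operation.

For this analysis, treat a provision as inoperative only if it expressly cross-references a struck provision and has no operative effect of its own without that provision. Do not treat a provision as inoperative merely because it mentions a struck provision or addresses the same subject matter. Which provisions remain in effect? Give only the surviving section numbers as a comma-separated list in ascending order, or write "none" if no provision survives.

1, 3, 4, 5

Paragraph 2 is struck. Nothing else in the Agreement is defined by reference to Paragraph 2. Under the stated default rule, only provisions that cannot operate independently fall away; the rest are enforced. The provisions still in force are Paragraph 1, Paragraph 3, Paragraph 4, and Paragraph 5.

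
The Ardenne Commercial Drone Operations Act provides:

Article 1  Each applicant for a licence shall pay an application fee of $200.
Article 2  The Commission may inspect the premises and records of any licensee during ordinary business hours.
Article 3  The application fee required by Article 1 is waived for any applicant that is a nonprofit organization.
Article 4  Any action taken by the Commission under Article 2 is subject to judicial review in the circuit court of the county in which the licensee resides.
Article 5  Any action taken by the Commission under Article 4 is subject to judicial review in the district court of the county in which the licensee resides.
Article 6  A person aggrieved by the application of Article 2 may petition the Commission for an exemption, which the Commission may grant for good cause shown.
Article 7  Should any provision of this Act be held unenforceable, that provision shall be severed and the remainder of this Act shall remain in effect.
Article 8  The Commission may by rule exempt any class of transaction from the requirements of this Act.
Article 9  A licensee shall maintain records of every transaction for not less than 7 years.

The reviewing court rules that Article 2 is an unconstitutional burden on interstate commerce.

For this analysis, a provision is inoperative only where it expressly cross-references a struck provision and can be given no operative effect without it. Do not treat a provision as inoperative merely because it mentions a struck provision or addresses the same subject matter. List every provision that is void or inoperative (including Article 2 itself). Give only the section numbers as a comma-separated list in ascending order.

2, 4, 5, 6

Article 2 is struck. Article 4 operates only by reference to Article 2, so it falls with Article 2. The only function of Article 6 is the exemption procedure for Article 2, so it cannot stand once Article 2 is removed. Article 5 has no operative effect of its own apart from Article 4 and is therefore inoperative. Under the severability clause in Article 7, the remaining provisions continue in force. Article 1, Article 3, Article 7, Article 8, and Article 9 remain in effect.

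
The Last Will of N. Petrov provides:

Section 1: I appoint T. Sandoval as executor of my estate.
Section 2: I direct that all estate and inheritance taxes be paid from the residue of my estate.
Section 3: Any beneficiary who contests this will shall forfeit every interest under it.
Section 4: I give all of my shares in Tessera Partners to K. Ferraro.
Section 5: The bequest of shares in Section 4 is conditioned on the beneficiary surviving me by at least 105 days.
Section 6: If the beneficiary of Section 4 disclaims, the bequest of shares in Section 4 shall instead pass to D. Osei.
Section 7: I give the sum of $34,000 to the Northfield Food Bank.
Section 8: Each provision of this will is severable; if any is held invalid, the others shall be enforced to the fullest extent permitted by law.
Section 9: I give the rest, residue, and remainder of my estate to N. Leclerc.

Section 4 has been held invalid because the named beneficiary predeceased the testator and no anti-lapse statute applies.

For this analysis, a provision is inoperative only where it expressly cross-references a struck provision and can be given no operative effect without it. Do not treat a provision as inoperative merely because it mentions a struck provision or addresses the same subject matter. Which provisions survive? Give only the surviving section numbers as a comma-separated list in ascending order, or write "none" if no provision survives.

1, 2, 3, 7, 8, 9

Section 4 is struck. Section 5 has no operative effect of its own apart from Section 4 and is therefore inoperative. Section 6 merely fixes the alternative disposition for Section 4; with Section 4 gone it has nothing to operate on and falls away. Section 8 is a severability clause and preserves every provision that can still be given independent effect. The provisions still in force are Section 1, Section 2, Section 3, Section 7, Section 8, and Section 9.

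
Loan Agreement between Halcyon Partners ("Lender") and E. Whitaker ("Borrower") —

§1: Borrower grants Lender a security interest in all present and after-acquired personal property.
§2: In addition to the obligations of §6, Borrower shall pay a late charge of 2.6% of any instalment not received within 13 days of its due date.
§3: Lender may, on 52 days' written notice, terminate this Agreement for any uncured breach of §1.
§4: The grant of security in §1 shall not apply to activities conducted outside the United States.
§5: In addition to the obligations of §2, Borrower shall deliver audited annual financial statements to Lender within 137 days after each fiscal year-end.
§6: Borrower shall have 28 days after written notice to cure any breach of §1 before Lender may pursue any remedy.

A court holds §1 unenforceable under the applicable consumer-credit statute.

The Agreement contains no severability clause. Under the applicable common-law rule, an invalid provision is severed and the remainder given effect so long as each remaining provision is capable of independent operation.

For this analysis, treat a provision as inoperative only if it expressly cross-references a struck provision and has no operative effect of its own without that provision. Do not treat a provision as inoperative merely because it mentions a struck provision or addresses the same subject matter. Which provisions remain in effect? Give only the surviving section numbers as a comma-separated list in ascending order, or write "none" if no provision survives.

2, 5

§1 is struck. §3 has no operative effect of its own apart from §1 and is therefore inoperative. The whole of §4 is the carve-out from the grant of security, defined by reference to §1, so §4 cannot stand once §1 is removed. §6 operates only by reference to §1, so it falls with §1. Although §2 refers to §6, its operative terms do not depend on §6, so it remains in effect. Under the stated default rule, only provisions that cannot operate independently fall away; the rest are enforced. That leaves §2 and §5 in effect.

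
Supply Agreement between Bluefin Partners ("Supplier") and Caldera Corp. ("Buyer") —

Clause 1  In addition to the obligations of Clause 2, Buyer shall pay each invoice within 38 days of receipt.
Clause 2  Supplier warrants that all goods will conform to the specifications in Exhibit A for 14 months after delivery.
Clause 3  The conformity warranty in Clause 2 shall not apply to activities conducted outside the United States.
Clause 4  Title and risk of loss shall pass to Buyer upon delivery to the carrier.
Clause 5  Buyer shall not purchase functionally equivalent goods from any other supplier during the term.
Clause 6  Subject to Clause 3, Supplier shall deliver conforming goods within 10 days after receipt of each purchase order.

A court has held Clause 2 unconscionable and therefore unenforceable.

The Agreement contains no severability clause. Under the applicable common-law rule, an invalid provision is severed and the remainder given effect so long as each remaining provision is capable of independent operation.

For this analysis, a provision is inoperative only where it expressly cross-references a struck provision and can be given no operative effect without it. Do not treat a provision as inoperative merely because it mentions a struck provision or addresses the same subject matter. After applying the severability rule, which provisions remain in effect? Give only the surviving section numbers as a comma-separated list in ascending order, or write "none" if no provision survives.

1, 4, 5, 6

Clause 2 is struck. The whole of Clause 3 is the carve-out from the conformity warranty, defined by reference to Clause 2, so Clause 3 cannot stand once Clause 2 is removed. Although Clause 6 refers to Clause 3, its operative terms do not depend on Clause 3, so it remains in effect. Although Clause 1 refers to Clause 2, its operative terms do not depend on Clause 2, so it remains in effect. With no severability clause, the stated default rule severs what cannot stand and enforces each remaining provision that can operate on its own. That leaves Clause 1, Clause 4, Clause 5, and Clause 6 in effect.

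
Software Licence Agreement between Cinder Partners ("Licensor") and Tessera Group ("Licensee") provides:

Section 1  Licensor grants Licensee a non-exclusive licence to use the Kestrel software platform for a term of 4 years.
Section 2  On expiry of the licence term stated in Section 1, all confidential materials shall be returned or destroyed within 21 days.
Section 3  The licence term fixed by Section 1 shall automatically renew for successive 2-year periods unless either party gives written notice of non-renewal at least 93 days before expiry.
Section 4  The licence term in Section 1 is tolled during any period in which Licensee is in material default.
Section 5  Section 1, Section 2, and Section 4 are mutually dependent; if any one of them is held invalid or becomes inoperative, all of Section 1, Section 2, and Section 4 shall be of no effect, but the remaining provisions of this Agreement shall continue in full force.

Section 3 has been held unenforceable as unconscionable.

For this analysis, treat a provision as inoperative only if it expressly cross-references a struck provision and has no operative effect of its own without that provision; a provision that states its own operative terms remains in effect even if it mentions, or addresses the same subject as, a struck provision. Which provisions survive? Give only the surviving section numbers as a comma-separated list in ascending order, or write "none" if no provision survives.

1, 2, 4, 5

Section 3 is struck. Nothing else in the Agreement is defined by reference to Section 3. Section 5 ties Section 1, Section 2, and Section 4 together, but none of those is affected here; the remaining provisions continue in force under Section 5. The provisions still in force are Section 1, Section 2, Section 4, and Section 5.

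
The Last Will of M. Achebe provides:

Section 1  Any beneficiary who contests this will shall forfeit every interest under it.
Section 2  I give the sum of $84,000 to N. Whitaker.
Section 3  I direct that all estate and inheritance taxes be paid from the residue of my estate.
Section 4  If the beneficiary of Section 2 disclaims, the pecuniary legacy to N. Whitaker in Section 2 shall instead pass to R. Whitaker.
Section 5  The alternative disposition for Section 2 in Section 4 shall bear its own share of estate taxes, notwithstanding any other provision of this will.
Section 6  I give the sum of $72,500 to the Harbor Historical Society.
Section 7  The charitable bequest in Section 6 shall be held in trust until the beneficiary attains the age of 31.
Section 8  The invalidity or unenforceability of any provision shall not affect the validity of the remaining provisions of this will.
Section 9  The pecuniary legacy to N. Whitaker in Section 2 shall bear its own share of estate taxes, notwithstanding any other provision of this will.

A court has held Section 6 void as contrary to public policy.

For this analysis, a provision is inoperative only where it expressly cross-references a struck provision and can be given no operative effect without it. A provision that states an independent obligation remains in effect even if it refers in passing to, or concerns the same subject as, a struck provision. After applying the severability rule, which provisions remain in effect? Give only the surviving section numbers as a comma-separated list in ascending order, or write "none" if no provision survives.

1, 2, 3, 4, 5, 8, 9

Section 6 is struck. Section 7 operates only by reference to Section 6, so it falls with Section 6. Under the severability clause in Section 8, the remaining provisions continue in force. The provisions still in force are Section 1, Section 2, Section 3, Section 4, Section 5, Section 8, and Section 9.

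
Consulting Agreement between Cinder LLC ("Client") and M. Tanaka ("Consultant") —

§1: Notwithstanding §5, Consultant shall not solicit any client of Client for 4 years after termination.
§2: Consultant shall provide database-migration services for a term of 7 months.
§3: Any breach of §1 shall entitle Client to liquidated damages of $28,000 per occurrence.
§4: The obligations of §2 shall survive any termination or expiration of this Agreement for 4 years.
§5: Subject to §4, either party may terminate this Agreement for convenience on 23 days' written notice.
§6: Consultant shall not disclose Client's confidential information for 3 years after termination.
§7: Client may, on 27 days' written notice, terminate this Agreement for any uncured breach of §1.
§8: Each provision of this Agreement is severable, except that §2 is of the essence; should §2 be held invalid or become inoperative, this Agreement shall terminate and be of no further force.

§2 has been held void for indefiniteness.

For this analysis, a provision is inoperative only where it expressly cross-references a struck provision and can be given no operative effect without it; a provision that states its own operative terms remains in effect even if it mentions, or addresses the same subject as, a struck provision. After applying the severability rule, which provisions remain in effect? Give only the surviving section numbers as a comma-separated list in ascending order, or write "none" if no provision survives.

none

§2 is struck. §4 merely fixes the survival period for §2; with §2 gone it has nothing to operate on and falls away. §8 makes §2 an essential term, and §2 is the provision held invalid; under §8, the entire Agreement is therefore void. No provision of the Agreement survives.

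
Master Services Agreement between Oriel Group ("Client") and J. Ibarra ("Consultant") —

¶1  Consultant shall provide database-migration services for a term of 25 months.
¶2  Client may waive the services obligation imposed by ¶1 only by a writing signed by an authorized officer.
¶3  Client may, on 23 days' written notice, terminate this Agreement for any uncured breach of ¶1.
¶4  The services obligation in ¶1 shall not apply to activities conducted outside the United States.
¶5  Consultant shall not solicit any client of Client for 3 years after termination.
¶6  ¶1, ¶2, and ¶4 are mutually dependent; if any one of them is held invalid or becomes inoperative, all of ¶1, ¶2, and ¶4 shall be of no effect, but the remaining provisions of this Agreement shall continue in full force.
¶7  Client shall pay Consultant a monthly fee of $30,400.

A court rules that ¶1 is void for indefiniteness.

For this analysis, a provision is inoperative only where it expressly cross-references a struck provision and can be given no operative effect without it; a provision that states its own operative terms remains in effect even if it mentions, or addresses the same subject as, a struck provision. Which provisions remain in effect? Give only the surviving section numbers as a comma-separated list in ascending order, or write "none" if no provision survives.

¶1 is struck. ¶2 merely fixes the waiver condition for ¶1; with ¶1 gone it has nothing to operate on and falls away. ¶3 merely fixes the termination right for breach of ¶1; with ¶1 gone it has nothing to operate on and falls away. ¶4 operates only by reference to ¶1, so it falls with ¶1. ¶6 declares ¶1, ¶2, and ¶4 mutually dependent; since one of them has fallen, all of them are of no effect. The remainder continues in force under ¶6. The provisions still in force are ¶5, ¶6, and ¶7.

5, 6, 7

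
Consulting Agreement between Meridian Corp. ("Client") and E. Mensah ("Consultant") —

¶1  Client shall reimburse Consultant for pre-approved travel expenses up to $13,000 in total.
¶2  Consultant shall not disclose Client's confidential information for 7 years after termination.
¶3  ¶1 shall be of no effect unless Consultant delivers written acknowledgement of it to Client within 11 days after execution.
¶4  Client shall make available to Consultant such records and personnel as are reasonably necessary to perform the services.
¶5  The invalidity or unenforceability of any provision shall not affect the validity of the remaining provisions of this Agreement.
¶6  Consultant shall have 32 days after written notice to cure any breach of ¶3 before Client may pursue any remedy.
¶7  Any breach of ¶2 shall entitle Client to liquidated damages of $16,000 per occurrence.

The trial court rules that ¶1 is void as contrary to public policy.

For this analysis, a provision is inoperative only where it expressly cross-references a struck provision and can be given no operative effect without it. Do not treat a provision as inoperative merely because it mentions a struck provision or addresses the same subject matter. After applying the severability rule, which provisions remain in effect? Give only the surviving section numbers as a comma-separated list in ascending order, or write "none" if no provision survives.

¶1 is struck. ¶3 operates only by reference to ¶1, so it falls with ¶1. The only function of ¶6 is the cure period for breach of ¶3, so it cannot stand once ¶3 is removed. Under the severability clause in ¶5, the remaining provisions continue in force. That leaves ¶2, ¶4, ¶5, and ¶7 in effect.

2, 4, 5, 7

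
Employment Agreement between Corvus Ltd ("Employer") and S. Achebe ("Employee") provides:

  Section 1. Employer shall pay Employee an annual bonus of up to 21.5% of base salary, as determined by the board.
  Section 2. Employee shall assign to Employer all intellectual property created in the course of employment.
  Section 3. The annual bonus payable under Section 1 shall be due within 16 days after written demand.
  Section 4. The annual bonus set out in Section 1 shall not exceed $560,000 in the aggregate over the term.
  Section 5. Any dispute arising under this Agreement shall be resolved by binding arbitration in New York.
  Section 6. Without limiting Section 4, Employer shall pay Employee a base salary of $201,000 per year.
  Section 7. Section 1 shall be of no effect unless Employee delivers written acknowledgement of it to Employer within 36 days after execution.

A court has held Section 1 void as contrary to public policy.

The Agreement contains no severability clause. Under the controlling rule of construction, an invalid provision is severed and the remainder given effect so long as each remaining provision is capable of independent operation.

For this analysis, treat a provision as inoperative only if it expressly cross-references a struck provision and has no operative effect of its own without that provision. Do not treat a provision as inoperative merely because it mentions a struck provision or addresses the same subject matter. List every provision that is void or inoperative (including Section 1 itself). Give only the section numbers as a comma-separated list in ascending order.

Section 1 is struck. Section 3 operates only by reference to Section 1, so it falls with Section 1. Section 4 does nothing except set the aggregate cap on the annual bonus by reference to Section 1; with Section 1 gone it has no independent effect and is inoperative. Section 7 merely fixes the acknowledgement condition for Section 1; with Section 1 gone it has nothing to operate on and falls away. Although Section 6 refers to Section 4, its operative terms do not depend on Section 4, so it remains in effect. Under the stated default rule, only provisions that cannot operate independently fall away; the rest are enforced. That leaves Section 2, Section 5, and Section 6 in effect.

1, 3, 4, 7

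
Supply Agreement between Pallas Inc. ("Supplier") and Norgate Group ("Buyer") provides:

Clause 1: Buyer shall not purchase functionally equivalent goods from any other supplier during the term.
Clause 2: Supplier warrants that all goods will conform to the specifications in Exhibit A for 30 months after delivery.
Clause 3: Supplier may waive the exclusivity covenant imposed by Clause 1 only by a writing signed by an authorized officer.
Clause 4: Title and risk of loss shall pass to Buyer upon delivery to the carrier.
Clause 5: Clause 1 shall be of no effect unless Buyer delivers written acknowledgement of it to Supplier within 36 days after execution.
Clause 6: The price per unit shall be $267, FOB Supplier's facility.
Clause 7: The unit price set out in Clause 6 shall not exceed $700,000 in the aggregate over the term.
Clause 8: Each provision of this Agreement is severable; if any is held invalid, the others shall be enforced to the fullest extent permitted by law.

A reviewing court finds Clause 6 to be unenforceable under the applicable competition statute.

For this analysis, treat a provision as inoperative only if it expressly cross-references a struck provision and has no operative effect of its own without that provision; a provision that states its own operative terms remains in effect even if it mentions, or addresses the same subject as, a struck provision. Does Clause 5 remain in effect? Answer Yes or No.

Clause 6 is struck. Clause 7 has no operative effect of its own apart from Clause 6 and is therefore inoperative. Under the severability clause in Clause 8, the remaining provisions continue in force. Clause 1, Clause 2, Clause 3, Clause 4, Clause 5, and Clause 8 remain in effect. Clause 5 is among the surviving provisions, so the answer is yes.

Yes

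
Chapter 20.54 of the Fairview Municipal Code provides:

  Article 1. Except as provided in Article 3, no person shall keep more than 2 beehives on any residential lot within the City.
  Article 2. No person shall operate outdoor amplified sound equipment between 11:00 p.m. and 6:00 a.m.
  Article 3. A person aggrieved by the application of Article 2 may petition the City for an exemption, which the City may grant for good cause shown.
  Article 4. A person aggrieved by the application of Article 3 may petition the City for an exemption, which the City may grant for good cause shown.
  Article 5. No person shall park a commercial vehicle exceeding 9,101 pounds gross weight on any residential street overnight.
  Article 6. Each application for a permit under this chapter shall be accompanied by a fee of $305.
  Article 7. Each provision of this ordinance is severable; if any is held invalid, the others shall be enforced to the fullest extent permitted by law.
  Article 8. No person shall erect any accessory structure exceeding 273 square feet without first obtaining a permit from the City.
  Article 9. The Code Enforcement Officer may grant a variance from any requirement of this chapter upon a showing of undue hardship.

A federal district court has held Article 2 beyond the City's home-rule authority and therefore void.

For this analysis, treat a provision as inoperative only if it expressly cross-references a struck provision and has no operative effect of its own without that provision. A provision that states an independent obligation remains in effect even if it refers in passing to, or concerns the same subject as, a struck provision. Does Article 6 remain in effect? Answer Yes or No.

Article 2 is struck. Article 3 merely fixes the exemption procedure for Article 2; with Article 2 gone it has nothing to operate on and falls away. Article 4 merely fixes the exemption procedure for Article 3; with Article 3 gone it has nothing to operate on and falls away. Article 1 mentions Article 3 but its own obligation stands independently of Article 3, so Article 1 is not affected. Under the severability clause in Article 7, the remaining provisions continue in force. Article 1, Article 5, Article 6, Article 7, Article 8, and Article 9 remain in effect. Article 6 is among the surviving provisions, so the answer is yes.

Yes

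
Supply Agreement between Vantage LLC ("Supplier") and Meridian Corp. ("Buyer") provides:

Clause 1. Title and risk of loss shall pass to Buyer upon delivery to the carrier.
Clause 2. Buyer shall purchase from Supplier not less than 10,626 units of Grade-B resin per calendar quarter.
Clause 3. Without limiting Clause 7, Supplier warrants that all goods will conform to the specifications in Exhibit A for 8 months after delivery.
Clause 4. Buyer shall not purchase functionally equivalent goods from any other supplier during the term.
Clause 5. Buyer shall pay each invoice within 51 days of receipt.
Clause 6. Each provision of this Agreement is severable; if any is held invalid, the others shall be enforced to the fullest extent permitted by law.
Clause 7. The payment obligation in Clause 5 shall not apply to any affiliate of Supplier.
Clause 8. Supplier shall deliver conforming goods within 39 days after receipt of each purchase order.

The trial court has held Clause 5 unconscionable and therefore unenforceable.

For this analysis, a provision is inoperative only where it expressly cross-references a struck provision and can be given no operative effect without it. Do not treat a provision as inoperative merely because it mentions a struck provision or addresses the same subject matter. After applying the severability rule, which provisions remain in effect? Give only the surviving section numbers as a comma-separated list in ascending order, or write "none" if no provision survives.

Clause 5 is struck. Clause 7 does nothing except set the carve-out from the payment obligation by reference to Clause 5; with Clause 5 gone it has no independent effect and is inoperative. Clause 3 mentions Clause 7 but its own obligation stands independently of Clause 7, so Clause 3 is not affected. Under the severability clause in Clause 6, the remaining provisions continue in force. That leaves Clause 1, Clause 2, Clause 3, Clause 4, Clause 6, and Clause 8 in effect.

1, 2, 3, 4, 6, 8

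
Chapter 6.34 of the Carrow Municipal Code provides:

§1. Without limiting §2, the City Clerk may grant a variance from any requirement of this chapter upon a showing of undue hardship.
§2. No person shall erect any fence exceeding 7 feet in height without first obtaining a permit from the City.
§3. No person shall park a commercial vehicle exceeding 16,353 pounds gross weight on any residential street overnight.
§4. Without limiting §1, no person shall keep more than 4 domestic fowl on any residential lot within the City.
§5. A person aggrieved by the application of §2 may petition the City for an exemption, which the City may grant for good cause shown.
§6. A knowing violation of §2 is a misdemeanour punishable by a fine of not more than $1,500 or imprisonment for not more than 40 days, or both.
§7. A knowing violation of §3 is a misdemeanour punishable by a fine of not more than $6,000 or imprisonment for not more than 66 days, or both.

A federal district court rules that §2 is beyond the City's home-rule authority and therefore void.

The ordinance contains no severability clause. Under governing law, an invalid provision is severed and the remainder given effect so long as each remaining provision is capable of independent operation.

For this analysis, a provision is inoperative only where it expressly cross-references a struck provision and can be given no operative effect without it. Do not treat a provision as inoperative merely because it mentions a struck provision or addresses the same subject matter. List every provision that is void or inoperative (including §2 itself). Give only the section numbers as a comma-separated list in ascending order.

2, 5, 6

§2 is struck. §5 merely fixes the exemption procedure for §2; with §2 gone it has nothing to operate on and falls away. §6 operates only by reference to §2, so it falls with §2. Although §1 refers to §2, its operative terms do not depend on §2, so it remains in effect. With no severability clause, the stated default rule severs what cannot stand and enforces each remaining provision that can operate on its own. §1, §3, §4, and §7 remain in effect.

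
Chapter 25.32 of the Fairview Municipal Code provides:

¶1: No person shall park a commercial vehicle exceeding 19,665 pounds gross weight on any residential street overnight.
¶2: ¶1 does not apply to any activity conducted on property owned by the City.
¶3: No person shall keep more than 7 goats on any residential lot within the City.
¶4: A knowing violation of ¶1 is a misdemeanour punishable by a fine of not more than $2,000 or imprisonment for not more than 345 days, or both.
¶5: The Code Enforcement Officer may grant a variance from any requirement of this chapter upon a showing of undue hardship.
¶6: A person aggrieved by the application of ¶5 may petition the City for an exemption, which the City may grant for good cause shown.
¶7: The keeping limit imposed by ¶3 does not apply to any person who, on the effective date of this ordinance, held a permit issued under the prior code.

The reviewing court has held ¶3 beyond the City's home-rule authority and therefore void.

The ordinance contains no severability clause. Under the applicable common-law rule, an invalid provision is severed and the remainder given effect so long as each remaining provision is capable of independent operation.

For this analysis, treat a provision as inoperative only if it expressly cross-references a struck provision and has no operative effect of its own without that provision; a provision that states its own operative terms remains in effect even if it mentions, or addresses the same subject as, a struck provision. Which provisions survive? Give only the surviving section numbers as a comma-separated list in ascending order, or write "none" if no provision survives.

¶3 is struck. ¶7 merely fixes the grandfather exemption from ¶3; with ¶3 gone it has nothing to operate on and falls away. Under the stated default rule, only provisions that cannot operate independently fall away; the rest are enforced. That leaves ¶1, ¶2, ¶4, ¶5, and ¶6 in effect.

1, 2, 4, 5, 6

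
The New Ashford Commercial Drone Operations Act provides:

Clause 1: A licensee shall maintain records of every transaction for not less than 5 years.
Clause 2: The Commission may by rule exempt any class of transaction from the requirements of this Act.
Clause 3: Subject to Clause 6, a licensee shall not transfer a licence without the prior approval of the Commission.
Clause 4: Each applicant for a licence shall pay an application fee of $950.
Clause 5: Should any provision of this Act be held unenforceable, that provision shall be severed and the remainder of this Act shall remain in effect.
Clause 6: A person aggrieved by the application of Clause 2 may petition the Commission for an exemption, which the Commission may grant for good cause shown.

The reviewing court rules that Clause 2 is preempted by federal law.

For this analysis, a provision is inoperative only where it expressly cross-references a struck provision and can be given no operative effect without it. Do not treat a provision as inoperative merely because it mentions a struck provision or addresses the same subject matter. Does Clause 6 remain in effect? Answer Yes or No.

Clause 2 is struck. Clause 6 merely fixes the exemption procedure for Clause 2; with Clause 2 gone it has nothing to operate on and falls away. Although Clause 3 refers to Clause 6, its operative terms do not depend on Clause 6, so it remains in effect. Clause 5 is a severability clause and preserves every provision that can still be given independent effect. That leaves Clause 1, Clause 3, Clause 4, and Clause 5 in effect. Clause 6 is among the inoperative provisions, so the answer is no.

No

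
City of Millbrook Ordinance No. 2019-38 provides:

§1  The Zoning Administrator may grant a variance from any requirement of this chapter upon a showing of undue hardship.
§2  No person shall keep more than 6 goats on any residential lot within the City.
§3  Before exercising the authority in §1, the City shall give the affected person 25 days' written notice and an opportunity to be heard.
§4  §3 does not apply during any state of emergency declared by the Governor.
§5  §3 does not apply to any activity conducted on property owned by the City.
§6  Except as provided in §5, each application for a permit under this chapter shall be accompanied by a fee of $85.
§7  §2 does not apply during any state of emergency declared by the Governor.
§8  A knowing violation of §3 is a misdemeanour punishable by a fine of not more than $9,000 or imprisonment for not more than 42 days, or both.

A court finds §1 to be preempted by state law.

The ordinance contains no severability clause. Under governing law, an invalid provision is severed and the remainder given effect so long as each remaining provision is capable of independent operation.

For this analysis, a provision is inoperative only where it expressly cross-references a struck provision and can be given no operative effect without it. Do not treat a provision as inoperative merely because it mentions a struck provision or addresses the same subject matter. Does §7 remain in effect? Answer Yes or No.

§1 is struck. §3 has no operative effect of its own apart from §1 and is therefore inoperative. §4 has no operative effect of its own apart from §3 and is therefore inoperative. §5 has no operative effect of its own apart from §3 and is therefore inoperative. §8 operates only by reference to §3, so it falls with §3. §6 mentions §5 but its own obligation stands independently of §5, so §6 is not affected. With no severability clause, the stated default rule severs what cannot stand and enforces each remaining provision that can operate on its own. §2, §6, and §7 remain in effect. §7 is among the surviving provisions, so the answer is yes.

Yes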